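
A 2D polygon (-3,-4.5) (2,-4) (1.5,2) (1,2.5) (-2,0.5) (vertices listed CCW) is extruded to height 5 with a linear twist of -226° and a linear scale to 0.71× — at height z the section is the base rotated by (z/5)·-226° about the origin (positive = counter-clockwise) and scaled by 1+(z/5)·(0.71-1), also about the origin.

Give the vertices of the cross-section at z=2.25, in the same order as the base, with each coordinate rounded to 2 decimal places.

t = z/height = 2.25/5 = 0.45
s = 1 + (scale-1)·z/height = 1 + (0.71-1)·2.25/5 = 0.869500
θ = twist·z/height = -226°·2.25/5 = -101.7000° = -1.775000 rad
cos θ = -0.202787, sin θ = -0.979223 (intermediates below are computed at full precision and shown rounded to 5 d.p.)
v1: (-3,-4.5) → rotate → (-3.79814,3.85021) → ×s → (-3.30248,3.34776) → (-3.30,3.35)
v2: (2,-4) → rotate → (-4.32247,-1.14730) → ×s → (-3.75838,-0.99757) → (-3.76,-1.00)
v3: (1.5,2) → rotate → (1.65426,-1.87441) → ×s → (1.43838,-1.62980) → (1.44,-1.63)
v4: (1,2.5) → rotate → (2.24527,-1.48619) → ×s → (1.95226,-1.29224) → (1.95,-1.29)
v5: (-2,0.5) → rotate → (0.89519,1.85705) → ×s → (0.77836,1.61471) → (0.78,1.61)

Cross-section at z=2.25: (-3.30,3.35) (-3.76,-1.00) (1.44,-1.63) (1.95,-1.29) (0.78,1.61)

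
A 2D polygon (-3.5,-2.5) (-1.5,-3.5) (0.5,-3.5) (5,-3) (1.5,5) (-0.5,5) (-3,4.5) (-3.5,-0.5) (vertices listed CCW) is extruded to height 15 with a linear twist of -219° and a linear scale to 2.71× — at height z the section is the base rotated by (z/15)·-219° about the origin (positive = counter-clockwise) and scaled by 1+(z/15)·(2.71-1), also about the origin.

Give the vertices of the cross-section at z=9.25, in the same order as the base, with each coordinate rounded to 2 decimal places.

t = z/height = 9.25/15 = 0.616667
s = 1 + (scale-1)·z/height = 1 + (2.71-1)·9.25/15 = 2.054500
θ = twist·z/height = -219°·9.25/15 = -135.0500° = -2.357067 rad
cos θ = -0.707724, sin θ = -0.706489 (intermediates below are computed at full precision and shown rounded to 5 d.p.)
v1: (-3.5,-2.5) → rotate → (0.71081,4.24202) → ×s → (1.46036,8.71523) → (1.46,8.72)
v2: (-1.5,-3.5) → rotate → (-1.41113,3.53677) → ×s → (-2.89916,7.26629) → (-2.90,7.27)
v3: (0.5,-3.5) → rotate → (-2.82657,2.12379) → ×s → (-5.80720,4.36332) → (-5.81,4.36)
v4: (5,-3) → rotate → (-5.65809,-1.40928) → ×s → (-11.62454,-2.89536) → (-11.62,-2.90)
v5: (1.5,5) → rotate → (2.47086,-4.59835) → ×s → (5.07639,-9.44731) → (5.08,-9.45)
v6: (-0.5,5) → rotate → (3.88631,-3.18537) → ×s → (7.98442,-6.54435) → (7.98,-6.54)
v7: (-3,4.5) → rotate → (5.30237,-1.06529) → ×s → (10.89373,-2.18863) → (10.89,-2.19)
v8: (-3.5,-0.5) → rotate → (2.12379,2.82657) → ×s → (4.36332,5.80720) → (4.36,5.81)

Cross-section at z=9.25: (1.46,8.72) (-2.90,7.27) (-5.81,4.36) (-11.62,-2.90) (5.08,-9.45) (7.98,-6.54) (10.89,-2.19) (4.36,5.81)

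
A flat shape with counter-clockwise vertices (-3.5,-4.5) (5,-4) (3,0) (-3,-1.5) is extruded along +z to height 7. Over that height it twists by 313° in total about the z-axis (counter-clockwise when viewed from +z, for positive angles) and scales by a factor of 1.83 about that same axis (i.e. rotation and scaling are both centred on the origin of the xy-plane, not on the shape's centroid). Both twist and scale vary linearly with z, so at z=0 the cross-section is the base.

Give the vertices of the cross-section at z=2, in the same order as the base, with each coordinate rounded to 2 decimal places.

Cross-section at z=2: (5.52,-4.39) (5.01,6.14) (0.04,3.71) (1.82,-3.73)

t = z/height = 2/7 = 0.285714
s = 1 + (scale-1)·z/height = 1 + (1.83-1)·2/7 = 1.237143
θ = twist·z/height = 313°·2/7 = 89.4286° = 1.560823 rad
cos θ = 0.009973, sin θ = 0.999950 (intermediates below are computed at full precision and shown rounded to 5 d.p.)
v1: (-3.5,-4.5) → rotate → (4.46487,-3.54471) → ×s → (5.52368,-4.38531) → (5.52,-4.39)
v2: (5,-4) → rotate → (4.04967,4.95986) → ×s → (5.01002,6.13605) → (5.01,6.14)
v3: (3,0) → rotate → (0.02992,2.99985) → ×s → (0.03701,3.71124) → (0.04,3.71)
v4: (-3,-1.5) → rotate → (1.47001,-3.01481) → ×s → (1.81861,-3.72975) → (1.82,-3.73)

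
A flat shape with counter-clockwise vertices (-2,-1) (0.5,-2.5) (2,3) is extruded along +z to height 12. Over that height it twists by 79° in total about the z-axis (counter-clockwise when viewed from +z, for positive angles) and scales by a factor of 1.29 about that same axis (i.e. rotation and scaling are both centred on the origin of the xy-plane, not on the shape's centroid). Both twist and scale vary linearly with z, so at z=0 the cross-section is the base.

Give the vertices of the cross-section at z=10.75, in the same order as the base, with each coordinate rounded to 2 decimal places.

t = z/height = 10.75/12 = 0.895833
s = 1 + (scale-1)·z/height = 1 + (1.29-1)·10.75/12 = 1.259792
θ = twist·z/height = 79°·10.75/12 = 70.7708° = 1.235184 rad
cos θ = 0.329347, sin θ = 0.944209 (intermediates below are computed at full precision and shown rounded to 5 d.p.)
v1: (-2,-1) → rotate → (0.28551,-2.21777) → ×s → (0.35969,-2.79392) → (0.36,-2.79)
v2: (0.5,-2.5) → rotate → (2.52520,-0.35126) → ×s → (3.18122,-0.44252) → (3.18,-0.44)
v3: (2,3) → rotate → (-2.17393,2.87646) → ×s → (-2.73870,3.62374) → (-2.74,3.62)

Cross-section at z=10.75: (0.36,-2.79) (3.18,-0.44) (-2.74,3.62)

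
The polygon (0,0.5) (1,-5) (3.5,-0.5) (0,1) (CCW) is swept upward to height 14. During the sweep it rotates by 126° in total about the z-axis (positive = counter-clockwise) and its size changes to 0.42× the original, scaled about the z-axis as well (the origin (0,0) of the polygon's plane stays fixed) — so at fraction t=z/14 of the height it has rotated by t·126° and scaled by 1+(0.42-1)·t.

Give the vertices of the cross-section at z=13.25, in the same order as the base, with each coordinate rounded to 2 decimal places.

t = z/height = 13.25/14 = 0.946429
s = 1 + (scale-1)·z/height = 1 + (0.42-1)·13.25/14 = 0.451071
θ = twist·z/height = 126°·13.25/14 = 119.2500° = 2.081305 rad
cos θ = -0.488621, sin θ = 0.872496 (intermediates below are computed at full precision and shown rounded to 5 d.p.)
v1: (0,0.5) → rotate → (-0.43625,-0.24431) → ×s → (-0.19678,-0.11020) → (-0.20,-0.11)
v2: (1,-5) → rotate → (3.87386,3.31560) → ×s → (1.74739,1.49557) → (1.75,1.50)
v3: (3.5,-0.5) → rotate → (-1.27393,3.29805) → ×s → (-0.57463,1.48765) → (-0.57,1.49)
v4: (0,1) → rotate → (-0.87250,-0.48862) → ×s → (-0.39356,-0.22040) → (-0.39,-0.22)

Cross-section at z=13.25: (-0.20,-0.11) (1.75,1.50) (-0.57,1.49) (-0.39,-0.22)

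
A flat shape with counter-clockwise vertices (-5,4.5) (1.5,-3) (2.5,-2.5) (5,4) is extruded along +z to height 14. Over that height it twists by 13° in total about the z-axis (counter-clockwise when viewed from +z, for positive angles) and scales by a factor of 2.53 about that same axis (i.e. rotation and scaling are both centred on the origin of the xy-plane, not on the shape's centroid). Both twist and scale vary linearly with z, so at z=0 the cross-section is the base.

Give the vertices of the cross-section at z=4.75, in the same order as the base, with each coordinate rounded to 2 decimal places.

t = z/height = 4.75/14 = 0.339286
s = 1 + (scale-1)·z/height = 1 + (2.53-1)·4.75/14 = 1.519107
θ = twist·z/height = 13°·4.75/14 = 4.4107° = 0.076981 rad
cos θ = 0.997038, sin θ = 0.076905 (intermediates below are computed at full precision and shown rounded to 5 d.p.)
v1: (-5,4.5) → rotate → (-5.33127,4.10215) → ×s → (-8.09877,6.23160) → (-8.10,6.23)
v2: (1.5,-3) → rotate → (1.72627,-2.87576) → ×s → (2.62240,-4.36858) → (2.62,-4.37)
v3: (2.5,-2.5) → rotate → (2.68486,-2.30033) → ×s → (4.07859,-3.49445) → (4.08,-3.49)
v4: (5,4) → rotate → (4.67757,4.37268) → ×s → (7.10573,6.64257) → (7.11,6.64)

Cross-section at z=4.75: (-8.10,6.23) (2.62,-4.37) (4.08,-3.49) (7.11,6.64)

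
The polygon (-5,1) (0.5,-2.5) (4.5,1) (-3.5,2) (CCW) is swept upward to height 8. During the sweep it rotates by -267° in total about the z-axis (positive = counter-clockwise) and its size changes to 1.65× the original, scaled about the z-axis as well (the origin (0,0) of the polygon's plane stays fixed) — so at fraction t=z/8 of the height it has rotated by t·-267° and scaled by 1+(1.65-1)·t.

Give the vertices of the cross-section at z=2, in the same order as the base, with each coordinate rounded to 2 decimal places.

Cross-section at z=2: (-1.23,5.80) (-2.44,-1.68) (3.13,-4.35) (0.53,4.66)

t = z/height = 2/8 = 0.25
s = 1 + (scale-1)·z/height = 1 + (1.65-1)·2/8 = 1.162500
θ = twist·z/height = -267°·2/8 = -66.7500° = -1.165007 rad
cos θ = 0.394744, sin θ = -0.918791 (intermediates below are computed at full precision and shown rounded to 5 d.p.)
v1: (-5,1) → rotate → (-1.05493,4.98870) → ×s → (-1.22635,5.79936) → (-1.23,5.80)
v2: (0.5,-2.5) → rotate → (-2.09961,-1.44626) → ×s → (-2.44079,-1.68127) → (-2.44,-1.68)
v3: (4.5,1) → rotate → (2.69514,-3.73982) → ×s → (3.13310,-4.34754) → (3.13,-4.35)
v4: (-3.5,2) → rotate → (0.45598,4.00526) → ×s → (0.53008,4.65611) → (0.53,4.66)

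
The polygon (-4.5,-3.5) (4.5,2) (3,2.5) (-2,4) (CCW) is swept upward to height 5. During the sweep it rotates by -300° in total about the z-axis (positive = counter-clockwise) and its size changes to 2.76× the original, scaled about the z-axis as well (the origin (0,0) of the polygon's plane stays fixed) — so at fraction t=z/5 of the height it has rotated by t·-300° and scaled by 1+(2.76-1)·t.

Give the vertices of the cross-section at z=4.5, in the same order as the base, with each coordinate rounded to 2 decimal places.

Cross-section at z=4.5: (9.04,-11.63) (-5.17,11.63) (-6.46,7.75) (-10.34,-5.17)

t = z/height = 4.5/5 = 0.9
s = 1 + (scale-1)·z/height = 1 + (2.76-1)·4.5/5 = 2.584000
θ = twist·z/height = -300°·4.5/5 = -270.0000° = -4.712389 rad
cos θ = 0.000000, sin θ = 1.000000 (intermediates below are computed at full precision and shown rounded to 5 d.p.)
v1: (-4.5,-3.5) → rotate → (3.50000,-4.50000) → ×s → (9.04400,-11.62800) → (9.04,-11.63)
v2: (4.5,2) → rotate → (-2.00000,4.50000) → ×s → (-5.16800,11.62800) → (-5.17,11.63)
v3: (3,2.5) → rotate → (-2.50000,3.00000) → ×s → (-6.46000,7.75200) → (-6.46,7.75)
v4: (-2,4) → rotate → (-4.00000,-2.00000) → ×s → (-10.33600,-5.16800) → (-10.34,-5.17)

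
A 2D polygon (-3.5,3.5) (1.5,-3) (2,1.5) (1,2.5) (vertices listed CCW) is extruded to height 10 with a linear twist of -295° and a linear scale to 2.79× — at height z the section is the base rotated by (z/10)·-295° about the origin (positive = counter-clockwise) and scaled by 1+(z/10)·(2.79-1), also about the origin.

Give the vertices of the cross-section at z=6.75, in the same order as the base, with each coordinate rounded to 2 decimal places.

Cross-section at z=6.75: (4.77,-9.83) (-0.96,7.34) (-5.26,-1.68) (-3.90,-4.49)

t = z/height = 6.75/10 = 0.675
s = 1 + (scale-1)·z/height = 1 + (2.79-1)·6.75/10 = 2.208250
θ = twist·z/height = -295°·6.75/10 = -199.1250° = -3.475387 rad
cos θ = -0.944806, sin θ = 0.327630 (intermediates below are computed at full precision and shown rounded to 5 d.p.)
v1: (-3.5,3.5) → rotate → (2.16012,-4.45353) → ×s → (4.77008,-9.83450) → (4.77,-9.83)
v2: (1.5,-3) → rotate → (-0.43432,3.32586) → ×s → (-0.95908,7.34434) → (-0.96,7.34)
v3: (2,1.5) → rotate → (-2.38106,-0.76195) → ×s → (-5.25797,-1.68257) → (-5.26,-1.68)
v4: (1,2.5) → rotate → (-1.76388,-2.03438) → ×s → (-3.89509,-4.49243) → (-3.90,-4.49)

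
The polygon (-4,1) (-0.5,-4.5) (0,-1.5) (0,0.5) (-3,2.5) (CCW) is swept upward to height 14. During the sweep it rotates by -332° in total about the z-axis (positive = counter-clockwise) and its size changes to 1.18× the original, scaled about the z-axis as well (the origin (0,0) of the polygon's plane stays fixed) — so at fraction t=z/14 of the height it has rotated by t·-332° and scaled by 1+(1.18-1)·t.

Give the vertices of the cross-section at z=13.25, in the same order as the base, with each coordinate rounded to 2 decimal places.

t = z/height = 13.25/14 = 0.946429
s = 1 + (scale-1)·z/height = 1 + (1.18-1)·13.25/14 = 1.170357
θ = twist·z/height = -332°·13.25/14 = -314.2143° = -5.484074 rad
cos θ = 0.697344, sin θ = 0.716737 (intermediates below are computed at full precision and shown rounded to 5 d.p.)
v1: (-4,1) → rotate → (-3.50611,-2.16960) → ×s → (-4.10340,-2.53921) → (-4.10,-2.54)
v2: (-0.5,-4.5) → rotate → (2.87664,-3.49642) → ×s → (3.36670,-4.09205) → (3.37,-4.09)
v3: (0,-1.5) → rotate → (1.07511,-1.04602) → ×s → (1.25826,-1.22421) → (1.26,-1.22)
v4: (0,0.5) → rotate → (-0.35837,0.34867) → ×s → (-0.41942,0.40807) → (-0.42,0.41)
v5: (-3,2.5) → rotate → (-3.88387,-0.40685) → ×s → (-4.54552,-0.47616) → (-4.55,-0.48)

Cross-section at z=13.25: (-4.10,-2.54) (3.37,-4.09) (1.26,-1.22) (-0.42,0.41) (-4.55,-0.48)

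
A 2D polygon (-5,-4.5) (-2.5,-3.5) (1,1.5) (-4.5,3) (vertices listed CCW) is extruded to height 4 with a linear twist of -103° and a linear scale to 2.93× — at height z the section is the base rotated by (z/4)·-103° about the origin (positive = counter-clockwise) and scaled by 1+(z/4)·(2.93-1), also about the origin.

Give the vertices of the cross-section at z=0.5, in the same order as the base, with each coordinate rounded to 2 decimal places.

t = z/height = 0.5/4 = 0.125
s = 1 + (scale-1)·z/height = 1 + (2.93-1)·0.5/4 = 1.241250
θ = twist·z/height = -103°·0.5/4 = -12.8750° = -0.224711 rad
cos θ = 0.974859, sin θ = -0.222825 (intermediates below are computed at full precision and shown rounded to 5 d.p.)
v1: (-5,-4.5) → rotate → (-5.87700,-3.27274) → ×s → (-7.29483,-4.06229) → (-7.29,-4.06)
v2: (-2.5,-3.5) → rotate → (-3.21703,-2.85494) → ×s → (-3.99314,-3.54370) → (-3.99,-3.54)
v3: (1,1.5) → rotate → (1.30910,1.23946) → ×s → (1.62492,1.53848) → (1.62,1.54)
v4: (-4.5,3) → rotate → (-3.71839,3.92729) → ×s → (-4.61545,4.87475) → (-4.62,4.87)

Cross-section at z=0.5: (-7.29,-4.06) (-3.99,-3.54) (1.62,1.54) (-4.62,4.87)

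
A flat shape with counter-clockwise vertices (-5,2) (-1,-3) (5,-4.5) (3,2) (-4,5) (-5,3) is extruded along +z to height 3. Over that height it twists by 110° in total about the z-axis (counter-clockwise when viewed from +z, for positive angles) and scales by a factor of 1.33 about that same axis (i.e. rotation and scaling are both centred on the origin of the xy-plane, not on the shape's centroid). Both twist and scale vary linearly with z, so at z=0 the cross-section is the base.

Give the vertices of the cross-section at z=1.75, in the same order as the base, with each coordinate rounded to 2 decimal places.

t = z/height = 1.75/3 = 0.583333
s = 1 + (scale-1)·z/height = 1 + (1.33-1)·1.75/3 = 1.192500
θ = twist·z/height = 110°·1.75/3 = 64.1667° = 1.119920 rad
cos θ = 0.435755, sin θ = 0.900065 (intermediates below are computed at full precision and shown rounded to 5 d.p.)
v1: (-5,2) → rotate → (-3.97890,-3.62882) → ×s → (-4.74484,-4.32736) → (-4.74,-4.33)
v2: (-1,-3) → rotate → (2.26444,-2.20733) → ×s → (2.70035,-2.63224) → (2.70,-2.63)
v3: (5,-4.5) → rotate → (6.22907,2.53943) → ×s → (7.42816,3.02827) → (7.43,3.03)
v4: (3,2) → rotate → (-0.49287,3.57171) → ×s → (-0.58774,4.25926) → (-0.59,4.26)
v5: (-4,5) → rotate → (-6.24335,-1.42149) → ×s → (-7.44519,-1.69512) → (-7.45,-1.70)
v6: (-5,3) → rotate → (-4.87897,-3.19306) → ×s → (-5.81817,-3.80773) → (-5.82,-3.81)

Cross-section at z=1.75: (-4.74,-4.33) (2.70,-2.63) (7.43,3.03) (-0.59,4.26) (-7.45,-1.70) (-5.82,-3.81)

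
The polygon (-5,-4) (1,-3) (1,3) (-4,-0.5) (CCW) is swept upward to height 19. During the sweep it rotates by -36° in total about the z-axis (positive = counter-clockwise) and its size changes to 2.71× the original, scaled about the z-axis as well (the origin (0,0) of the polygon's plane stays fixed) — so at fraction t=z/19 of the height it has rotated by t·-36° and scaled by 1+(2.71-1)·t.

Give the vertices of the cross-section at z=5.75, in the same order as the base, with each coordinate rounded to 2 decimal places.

t = z/height = 5.75/19 = 0.302632
s = 1 + (scale-1)·z/height = 1 + (2.71-1)·5.75/19 = 1.517500
θ = twist·z/height = -36°·5.75/19 = -10.8947° = -0.190149 rad
cos θ = 0.981976, sin θ = -0.189005 (intermediates below are computed at full precision and shown rounded to 5 d.p.)
v1: (-5,-4) → rotate → (-5.66590,-2.98288) → ×s → (-8.59801,-4.52652) → (-8.60,-4.53)
v2: (1,-3) → rotate → (0.41496,-3.13493) → ×s → (0.62970,-4.75726) → (0.63,-4.76)
v3: (1,3) → rotate → (1.54899,2.75692) → ×s → (2.35060,4.18363) → (2.35,4.18)
v4: (-4,-0.5) → rotate → (-4.02241,0.26503) → ×s → (-6.10400,0.40219) → (-6.10,0.40)

Cross-section at z=5.75: (-8.60,-4.53) (0.63,-4.76) (2.35,4.18) (-6.10,0.40)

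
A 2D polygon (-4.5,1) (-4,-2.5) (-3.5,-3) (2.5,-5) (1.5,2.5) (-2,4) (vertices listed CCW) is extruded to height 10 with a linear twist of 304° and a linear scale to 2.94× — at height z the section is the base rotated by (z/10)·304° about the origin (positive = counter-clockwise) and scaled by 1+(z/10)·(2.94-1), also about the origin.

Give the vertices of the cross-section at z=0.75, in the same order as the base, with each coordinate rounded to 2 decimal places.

t = z/height = 0.75/10 = 0.075
s = 1 + (scale-1)·z/height = 1 + (2.94-1)·0.75/10 = 1.145500
θ = twist·z/height = 304°·0.75/10 = 22.8000° = 0.397935 rad
cos θ = 0.921863, sin θ = 0.387516 (intermediates below are computed at full precision and shown rounded to 5 d.p.)
v1: (-4.5,1) → rotate → (-4.53590,-0.82196) → ×s → (-5.19587,-0.94155) → (-5.20,-0.94)
v2: (-4,-2.5) → rotate → (-2.71866,-3.85472) → ×s → (-3.11423,-4.41558) → (-3.11,-4.42)
v3: (-3.5,-3) → rotate → (-2.06397,-4.12189) → ×s → (-2.36428,-4.72163) → (-2.36,-4.72)
v4: (2.5,-5) → rotate → (4.24224,-3.64053) → ×s → (4.85948,-4.17022) → (4.86,-4.17)
v5: (1.5,2.5) → rotate → (0.41401,2.88593) → ×s → (0.47424,3.30583) → (0.47,3.31)
v6: (-2,4) → rotate → (-3.39379,2.91242) → ×s → (-3.88758,3.33618) → (-3.89,3.34)

Cross-section at z=0.75: (-5.20,-0.94) (-3.11,-4.42) (-2.36,-4.72) (4.86,-4.17) (0.47,3.31) (-3.89,3.34)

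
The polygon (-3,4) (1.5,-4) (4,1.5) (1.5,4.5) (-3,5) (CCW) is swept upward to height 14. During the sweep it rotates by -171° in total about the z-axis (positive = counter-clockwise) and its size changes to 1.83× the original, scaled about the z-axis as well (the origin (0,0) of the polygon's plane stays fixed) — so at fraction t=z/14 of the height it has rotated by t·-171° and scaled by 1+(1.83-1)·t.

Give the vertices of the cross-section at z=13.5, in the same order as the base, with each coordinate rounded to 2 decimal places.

Cross-section at z=13.5: (7.09,-5.54) (-4.48,6.25) (-6.25,-4.48) (-0.50,-8.53) (7.56,-7.28)

t = z/height = 13.5/14 = 0.964286
s = 1 + (scale-1)·z/height = 1 + (1.83-1)·13.5/14 = 1.800357
θ = twist·z/height = -171°·13.5/14 = -164.8929° = -2.877923 rad
cos θ = -0.965440, sin θ = -0.260625 (intermediates below are computed at full precision and shown rounded to 5 d.p.)
v1: (-3,4) → rotate → (3.93882,-3.07989) → ×s → (7.09128,-5.54489) → (7.09,-5.54)
v2: (1.5,-4) → rotate → (-2.49066,3.47082) → ×s → (-4.48408,6.24872) → (-4.48,6.25)
v3: (4,1.5) → rotate → (-3.47082,-2.49066) → ×s → (-6.24872,-4.48408) → (-6.25,-4.48)
v4: (1.5,4.5) → rotate → (-0.27535,-4.73542) → ×s → (-0.49573,-8.52544) → (-0.50,-8.53)
v5: (-3,5) → rotate → (4.19944,-4.04533) → ×s → (7.56050,-7.28303) → (7.56,-7.28)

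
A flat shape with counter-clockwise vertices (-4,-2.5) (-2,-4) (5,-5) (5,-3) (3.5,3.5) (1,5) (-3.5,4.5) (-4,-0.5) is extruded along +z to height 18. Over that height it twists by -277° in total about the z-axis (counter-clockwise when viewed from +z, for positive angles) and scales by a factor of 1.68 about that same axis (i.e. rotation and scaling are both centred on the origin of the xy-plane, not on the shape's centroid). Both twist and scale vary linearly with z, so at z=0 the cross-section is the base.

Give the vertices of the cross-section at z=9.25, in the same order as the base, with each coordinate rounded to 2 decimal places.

t = z/height = 9.25/18 = 0.513889
s = 1 + (scale-1)·z/height = 1 + (1.68-1)·9.25/18 = 1.349444
θ = twist·z/height = -277°·9.25/18 = -142.3472° = -2.484428 rad
cos θ = -0.791727, sin θ = -0.610875 (intermediates below are computed at full precision and shown rounded to 5 d.p.)
v1: (-4,-2.5) → rotate → (1.63972,4.42282) → ×s → (2.21271,5.96835) → (2.21,5.97)
v2: (-2,-4) → rotate → (-0.86004,4.38866) → ×s → (-1.16058,5.92225) → (-1.16,5.92)
v3: (5,-5) → rotate → (-7.01301,0.90426) → ×s → (-9.46367,1.22025) → (-9.46,1.22)
v4: (5,-3) → rotate → (-5.79126,-0.67919) → ×s → (-7.81498,-0.91653) → (-7.81,-0.92)
v5: (3.5,3.5) → rotate → (-0.63298,-4.90911) → ×s → (-0.85418,-6.62457) → (-0.85,-6.62)
v6: (1,5) → rotate → (2.26265,-4.56951) → ×s → (3.05332,-6.16630) → (3.05,-6.17)
v7: (-3.5,4.5) → rotate → (5.51998,-1.42471) → ×s → (7.44891,-1.92257) → (7.45,-1.92)
v8: (-4,-0.5) → rotate → (2.86147,2.83936) → ×s → (3.86140,3.83156) → (3.86,3.83)

Cross-section at z=9.25: (2.21,5.97) (-1.16,5.92) (-9.46,1.22) (-7.81,-0.92) (-0.85,-6.62) (3.05,-6.17) (7.45,-1.92) (3.86,3.83)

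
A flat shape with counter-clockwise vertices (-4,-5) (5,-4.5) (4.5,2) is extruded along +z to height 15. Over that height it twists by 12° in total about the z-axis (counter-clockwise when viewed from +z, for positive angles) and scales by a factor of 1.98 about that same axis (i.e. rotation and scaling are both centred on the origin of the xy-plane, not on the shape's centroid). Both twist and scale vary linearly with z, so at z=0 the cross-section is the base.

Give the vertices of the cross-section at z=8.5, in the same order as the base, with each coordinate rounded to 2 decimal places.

t = z/height = 8.5/15 = 0.566667
s = 1 + (scale-1)·z/height = 1 + (1.98-1)·8.5/15 = 1.555333
θ = twist·z/height = 12°·8.5/15 = 6.8000° = 0.118682 rad
cos θ = 0.992966, sin θ = 0.118404 (intermediates below are computed at full precision and shown rounded to 5 d.p.)
v1: (-4,-5) → rotate → (-3.37984,-5.43844) → ×s → (-5.25678,-8.45859) → (-5.26,-8.46)
v2: (5,-4.5) → rotate → (5.49765,-3.87632) → ×s → (8.55067,-6.02898) → (8.55,-6.03)
v3: (4.5,2) → rotate → (4.23154,2.51875) → ×s → (6.58145,3.91749) → (6.58,3.92)

Cross-section at z=8.5: (-5.26,-8.46) (8.55,-6.03) (6.58,3.92)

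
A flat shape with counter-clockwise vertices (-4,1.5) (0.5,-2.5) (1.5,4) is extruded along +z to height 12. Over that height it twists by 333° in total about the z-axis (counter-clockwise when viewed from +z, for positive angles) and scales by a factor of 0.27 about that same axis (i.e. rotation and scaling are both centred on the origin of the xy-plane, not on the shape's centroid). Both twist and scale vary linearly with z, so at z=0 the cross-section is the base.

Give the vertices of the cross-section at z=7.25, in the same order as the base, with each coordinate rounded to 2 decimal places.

Cross-section at z=7.25: (2.39,0.03) (-0.77,1.20) (0.03,-2.39)

t = z/height = 7.25/12 = 0.604167
s = 1 + (scale-1)·z/height = 1 + (0.27-1)·7.25/12 = 0.558958
θ = twist·z/height = 333°·7.25/12 = 201.1875° = 3.511384 rad
cos θ = -0.932403, sin θ = -0.361421 (intermediates below are computed at full precision and shown rounded to 5 d.p.)
v1: (-4,1.5) → rotate → (4.27174,0.04708) → ×s → (2.38773,0.02632) → (2.39,0.03)
v2: (0.5,-2.5) → rotate → (-1.36975,2.15030) → ×s → (-0.76564,1.20193) → (-0.77,1.20)
v3: (1.5,4) → rotate → (0.04708,-4.27174) → ×s → (0.02632,-2.38773) → (0.03,-2.39)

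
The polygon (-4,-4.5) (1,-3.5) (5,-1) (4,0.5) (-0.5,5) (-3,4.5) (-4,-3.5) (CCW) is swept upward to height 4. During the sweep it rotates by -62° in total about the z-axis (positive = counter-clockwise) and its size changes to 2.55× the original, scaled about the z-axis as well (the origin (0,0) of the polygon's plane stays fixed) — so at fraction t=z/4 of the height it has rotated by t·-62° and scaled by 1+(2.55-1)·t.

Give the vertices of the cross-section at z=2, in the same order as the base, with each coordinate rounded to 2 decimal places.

Cross-section at z=2: (-10.20,-3.19) (-1.68,-6.24) (6.69,-6.09) (6.54,-2.90) (3.81,8.06) (-0.45,9.59) (-9.29,-1.67)

t = z/height = 2/4 = 0.5
s = 1 + (scale-1)·z/height = 1 + (2.55-1)·2/4 = 1.775000
θ = twist·z/height = -62°·2/4 = -31.0000° = -0.541052 rad
cos θ = 0.857167, sin θ = -0.515038 (intermediates below are computed at full precision and shown rounded to 5 d.p.)
v1: (-4,-4.5) → rotate → (-5.74634,-1.79710) → ×s → (-10.19975,-3.18985) → (-10.20,-3.19)
v2: (1,-3.5) → rotate → (-0.94547,-3.51512) → ×s → (-1.67820,-6.23934) → (-1.68,-6.24)
v3: (5,-1) → rotate → (3.77080,-3.43236) → ×s → (6.69317,-6.09243) → (6.69,-6.09)
v4: (4,0.5) → rotate → (3.68619,-1.63157) → ×s → (6.54298,-2.89603) → (6.54,-2.90)
v5: (-0.5,5) → rotate → (2.14661,4.54336) → ×s → (3.81023,8.06446) → (3.81,8.06)
v6: (-3,4.5) → rotate → (-0.25383,5.40237) → ×s → (-0.45055,9.58920) → (-0.45,9.59)
v7: (-4,-3.5) → rotate → (-5.23130,-0.93993) → ×s → (-9.28556,-1.66838) → (-9.29,-1.67)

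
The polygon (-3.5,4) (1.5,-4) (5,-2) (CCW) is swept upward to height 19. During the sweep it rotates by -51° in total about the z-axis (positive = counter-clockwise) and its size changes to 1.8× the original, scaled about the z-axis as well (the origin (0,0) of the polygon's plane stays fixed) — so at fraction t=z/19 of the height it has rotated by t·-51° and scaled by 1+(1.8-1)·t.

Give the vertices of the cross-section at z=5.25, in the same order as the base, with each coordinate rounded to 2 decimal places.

t = z/height = 5.25/19 = 0.276316
s = 1 + (scale-1)·z/height = 1 + (1.8-1)·5.25/19 = 1.221053
θ = twist·z/height = -51°·5.25/19 = -14.0921° = -0.245954 rad
cos θ = 0.969906, sin θ = -0.243481 (intermediates below are computed at full precision and shown rounded to 5 d.p.)
v1: (-3.5,4) → rotate → (-2.42074,4.73181) → ×s → (-2.95586,5.77779) → (-2.96,5.78)
v2: (1.5,-4) → rotate → (0.48093,-4.24484) → ×s → (0.58724,-5.18318) → (0.59,-5.18)
v3: (5,-2) → rotate → (4.36257,-3.15722) → ×s → (5.32692,-3.85513) → (5.33,-3.86)

Cross-section at z=5.25: (-2.96,5.78) (0.59,-5.18) (5.33,-3.86)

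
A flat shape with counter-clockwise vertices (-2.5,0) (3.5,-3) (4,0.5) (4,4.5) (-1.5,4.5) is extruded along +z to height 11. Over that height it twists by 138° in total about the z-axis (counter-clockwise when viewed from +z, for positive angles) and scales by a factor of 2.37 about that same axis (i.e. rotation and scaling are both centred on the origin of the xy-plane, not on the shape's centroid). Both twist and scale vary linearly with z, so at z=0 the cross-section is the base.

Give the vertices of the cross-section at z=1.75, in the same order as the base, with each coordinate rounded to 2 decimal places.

Cross-section at z=1.75: (-2.82,-1.14) (5.32,-1.80) (4.29,2.39) (2.47,6.90) (-3.74,4.40)

t = z/height = 1.75/11 = 0.159091
s = 1 + (scale-1)·z/height = 1 + (2.37-1)·1.75/11 = 1.217955
θ = twist·z/height = 138°·1.75/11 = 21.9545° = 0.383179 rad
cos θ = 0.927481, sin θ = 0.373871 (intermediates below are computed at full precision and shown rounded to 5 d.p.)
v1: (-2.5,0) → rotate → (-2.31870,-0.93468) → ×s → (-2.82407,-1.13839) → (-2.82,-1.14)
v2: (3.5,-3) → rotate → (4.36780,-1.47389) → ×s → (5.31978,-1.79514) → (5.32,-1.80)
v3: (4,0.5) → rotate → (3.52299,1.95922) → ×s → (4.29084,2.38625) → (4.29,2.39)
v4: (4,4.5) → rotate → (2.02750,5.66915) → ×s → (2.46941,6.90476) → (2.47,6.90)
v5: (-1.5,4.5) → rotate → (-3.07364,3.61286) → ×s → (-3.74355,4.40030) → (-3.74,4.40)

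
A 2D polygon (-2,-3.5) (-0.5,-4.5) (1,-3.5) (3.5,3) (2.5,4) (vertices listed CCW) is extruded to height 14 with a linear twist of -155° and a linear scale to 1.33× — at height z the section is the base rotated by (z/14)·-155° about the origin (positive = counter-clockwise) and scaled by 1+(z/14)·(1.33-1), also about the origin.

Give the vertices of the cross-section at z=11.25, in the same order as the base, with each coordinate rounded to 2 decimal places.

t = z/height = 11.25/14 = 0.803571
s = 1 + (scale-1)·z/height = 1 + (1.33-1)·11.25/14 = 1.265179
θ = twist·z/height = -155°·11.25/14 = -124.5536° = -2.173870 rad
cos θ = -0.567177, sin θ = -0.823596 (intermediates below are computed at full precision and shown rounded to 5 d.p.)
v1: (-2,-3.5) → rotate → (-1.74823,3.63231) → ×s → (-2.21183,4.59552) → (-2.21,4.60)
v2: (-0.5,-4.5) → rotate → (-3.42259,2.96409) → ×s → (-4.33019,3.75011) → (-4.33,3.75)
v3: (1,-3.5) → rotate → (-3.44976,1.16152) → ×s → (-4.36457,1.46953) → (-4.36,1.47)
v4: (3.5,3) → rotate → (0.48567,-4.58412) → ×s → (0.61446,-5.79973) → (0.61,-5.80)
v5: (2.5,4) → rotate → (1.87644,-4.32770) → ×s → (2.37404,-5.47531) → (2.37,-5.48)

Cross-section at z=11.25: (-2.21,4.60) (-4.33,3.75) (-4.36,1.47) (0.61,-5.80) (2.37,-5.48)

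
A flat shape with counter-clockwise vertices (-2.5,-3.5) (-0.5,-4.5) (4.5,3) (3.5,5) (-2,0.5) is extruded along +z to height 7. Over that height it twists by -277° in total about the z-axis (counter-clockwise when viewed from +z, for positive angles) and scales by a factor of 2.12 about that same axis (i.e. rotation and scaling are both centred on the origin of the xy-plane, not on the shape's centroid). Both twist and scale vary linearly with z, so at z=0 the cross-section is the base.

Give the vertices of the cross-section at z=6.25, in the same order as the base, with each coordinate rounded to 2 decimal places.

t = z/height = 6.25/7 = 0.892857
s = 1 + (scale-1)·z/height = 1 + (2.12-1)·6.25/7 = 2.000000
θ = twist·z/height = -277°·6.25/7 = -247.3214° = -4.316573 rad
cos θ = -0.385561, sin θ = 0.922682 (intermediates below are computed at full precision and shown rounded to 5 d.p.)
v1: (-2.5,-3.5) → rotate → (4.19329,-0.95724) → ×s → (8.38658,-1.91448) → (8.39,-1.91)
v2: (-0.5,-4.5) → rotate → (4.34485,1.27368) → ×s → (8.68970,2.54737) → (8.69,2.55)
v3: (4.5,3) → rotate → (-4.50307,2.99539) → ×s → (-9.00614,5.99078) → (-9.01,5.99)
v4: (3.5,5) → rotate → (-5.96288,1.30158) → ×s → (-11.92575,2.60317) → (-11.93,2.60)
v5: (-2,0.5) → rotate → (0.30978,-2.03815) → ×s → (0.61956,-4.07629) → (0.62,-4.08)

Cross-section at z=6.25: (8.39,-1.91) (8.69,2.55) (-9.01,5.99) (-11.93,2.60) (0.62,-4.08)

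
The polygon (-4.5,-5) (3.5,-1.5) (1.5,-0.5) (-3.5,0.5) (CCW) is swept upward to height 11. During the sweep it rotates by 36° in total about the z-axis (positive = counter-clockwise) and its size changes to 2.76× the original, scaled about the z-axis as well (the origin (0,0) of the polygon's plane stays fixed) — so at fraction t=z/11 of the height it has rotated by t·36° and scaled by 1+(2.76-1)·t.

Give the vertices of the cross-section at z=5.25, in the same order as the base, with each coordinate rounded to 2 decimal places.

t = z/height = 5.25/11 = 0.477273
s = 1 + (scale-1)·z/height = 1 + (2.76-1)·5.25/11 = 1.840000
θ = twist·z/height = 36°·5.25/11 = 17.1818° = 0.299879 rad
cos θ = 0.955372, sin θ = 0.295405 (intermediates below are computed at full precision and shown rounded to 5 d.p.)
v1: (-4.5,-5) → rotate → (-2.82215,-6.10618) → ×s → (-5.19276,-11.23538) → (-5.19,-11.24)
v2: (3.5,-1.5) → rotate → (3.78691,-0.39914) → ×s → (6.96791,-0.73442) → (6.97,-0.73)
v3: (1.5,-0.5) → rotate → (1.58076,-0.03458) → ×s → (2.90860,-0.06362) → (2.91,-0.06)
v4: (-3.5,0.5) → rotate → (-3.49150,-0.55623) → ×s → (-6.42437,-1.02347) → (-6.42,-1.02)

Cross-section at z=5.25: (-5.19,-11.24) (6.97,-0.73) (2.91,-0.06) (-6.42,-1.02)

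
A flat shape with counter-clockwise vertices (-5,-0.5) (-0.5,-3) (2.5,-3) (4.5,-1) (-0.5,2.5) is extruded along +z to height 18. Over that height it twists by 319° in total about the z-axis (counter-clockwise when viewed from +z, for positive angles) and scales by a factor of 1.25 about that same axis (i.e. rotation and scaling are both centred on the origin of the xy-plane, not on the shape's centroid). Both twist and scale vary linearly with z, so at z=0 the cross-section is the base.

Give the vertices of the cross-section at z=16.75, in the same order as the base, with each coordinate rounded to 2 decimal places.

t = z/height = 16.75/18 = 0.930556
s = 1 + (scale-1)·z/height = 1 + (1.25-1)·16.75/18 = 1.232639
θ = twist·z/height = 319°·16.75/18 = 296.8472° = 5.180961 rad
cos θ = 0.451613, sin θ = -0.892214 (intermediates below are computed at full precision and shown rounded to 5 d.p.)
v1: (-5,-0.5) → rotate → (-2.70417,4.23526) → ×s → (-3.33327,5.22055) → (-3.33,5.22)
v2: (-0.5,-3) → rotate → (-2.90245,-0.90873) → ×s → (-3.57767,-1.12014) → (-3.58,-1.12)
v3: (2.5,-3) → rotate → (-1.54761,-3.58537) → ×s → (-1.90764,-4.41947) → (-1.91,-4.42)
v4: (4.5,-1) → rotate → (1.14004,-4.46658) → ×s → (1.40526,-5.50567) → (1.41,-5.51)
v5: (-0.5,2.5) → rotate → (2.00473,1.57514) → ×s → (2.47111,1.94158) → (2.47,1.94)

Cross-section at z=16.75: (-3.33,5.22) (-3.58,-1.12) (-1.91,-4.42) (1.41,-5.51) (2.47,1.94)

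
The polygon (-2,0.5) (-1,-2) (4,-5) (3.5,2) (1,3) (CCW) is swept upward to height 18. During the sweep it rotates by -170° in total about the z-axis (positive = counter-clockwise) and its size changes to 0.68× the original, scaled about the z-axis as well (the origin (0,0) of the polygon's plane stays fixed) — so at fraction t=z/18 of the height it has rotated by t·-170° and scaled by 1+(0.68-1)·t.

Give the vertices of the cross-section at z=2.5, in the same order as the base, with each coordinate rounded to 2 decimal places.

Cross-section at z=2.5: (-1.56,1.20) (-1.64,-1.37) (1.59,-5.91) (3.83,0.41) (2.02,2.24)

t = z/height = 2.5/18 = 0.138889
s = 1 + (scale-1)·z/height = 1 + (0.68-1)·2.5/18 = 0.955556
θ = twist·z/height = -170°·2.5/18 = -23.6111° = -0.412092 rad
cos θ = 0.916285, sin θ = -0.400527 (intermediates below are computed at full precision and shown rounded to 5 d.p.)
v1: (-2,0.5) → rotate → (-1.63231,1.25920) → ×s → (-1.55976,1.20323) → (-1.56,1.20)
v2: (-1,-2) → rotate → (-1.71734,-1.43204) → ×s → (-1.64101,-1.36840) → (-1.64,-1.37)
v3: (4,-5) → rotate → (1.66251,-6.18353) → ×s → (1.58862,-5.90871) → (1.59,-5.91)
v4: (3.5,2) → rotate → (4.00805,0.43073) → ×s → (3.82992,0.41158) → (3.83,0.41)
v5: (1,3) → rotate → (2.11787,2.34833) → ×s → (2.02374,2.24396) → (2.02,2.24)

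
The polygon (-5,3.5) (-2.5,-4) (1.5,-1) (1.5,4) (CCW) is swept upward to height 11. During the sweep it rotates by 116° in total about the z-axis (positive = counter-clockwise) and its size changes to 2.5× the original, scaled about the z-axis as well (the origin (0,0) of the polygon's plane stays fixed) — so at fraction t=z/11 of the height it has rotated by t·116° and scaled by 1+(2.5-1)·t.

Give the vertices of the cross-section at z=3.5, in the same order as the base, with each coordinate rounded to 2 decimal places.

t = z/height = 3.5/11 = 0.318182
s = 1 + (scale-1)·z/height = 1 + (2.5-1)·3.5/11 = 1.477273
θ = twist·z/height = 116°·3.5/11 = 36.9091° = 0.644185 rad
cos θ = 0.799589, sin θ = 0.600547 (intermediates below are computed at full precision and shown rounded to 5 d.p.)
v1: (-5,3.5) → rotate → (-6.09986,-0.20417) → ×s → (-9.01116,-0.30162) → (-9.01,-0.30)
v2: (-2.5,-4) → rotate → (0.40321,-4.69973) → ×s → (0.59566,-6.94278) → (0.60,-6.94)
v3: (1.5,-1) → rotate → (1.79993,0.10123) → ×s → (2.65899,0.14955) → (2.66,0.15)
v4: (1.5,4) → rotate → (-1.20280,4.09918) → ×s → (-1.77687,6.05560) → (-1.78,6.06)

Cross-section at z=3.5: (-9.01,-0.30) (0.60,-6.94) (2.66,0.15) (-1.78,6.06)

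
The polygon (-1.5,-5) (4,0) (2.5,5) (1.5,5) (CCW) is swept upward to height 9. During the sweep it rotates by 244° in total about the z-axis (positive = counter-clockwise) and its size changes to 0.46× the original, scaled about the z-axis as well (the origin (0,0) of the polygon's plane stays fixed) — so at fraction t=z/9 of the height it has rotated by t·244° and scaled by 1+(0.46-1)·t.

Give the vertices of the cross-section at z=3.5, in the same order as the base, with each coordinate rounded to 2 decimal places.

Cross-section at z=3.5: (4.04,-0.84) (-0.27,3.15) (-4.10,1.63) (-4.04,0.84)

t = z/height = 3.5/9 = 0.388889
s = 1 + (scale-1)·z/height = 1 + (0.46-1)·3.5/9 = 0.790000
θ = twist·z/height = 244°·3.5/9 = 94.8889° = 1.656124 rad
cos θ = -0.085224, sin θ = 0.996362 (intermediates below are computed at full precision and shown rounded to 5 d.p.)
v1: (-1.5,-5) → rotate → (5.10964,-1.06842) → ×s → (4.03662,-0.84406) → (4.04,-0.84)
v2: (4,0) → rotate → (-0.34089,3.98545) → ×s → (-0.26931,3.14850) → (-0.27,3.15)
v3: (2.5,5) → rotate → (-5.19487,2.06479) → ×s → (-4.10395,1.63118) → (-4.10,1.63)
v4: (1.5,5) → rotate → (-5.10964,1.06842) → ×s → (-4.03662,0.84406) → (-4.04,0.84)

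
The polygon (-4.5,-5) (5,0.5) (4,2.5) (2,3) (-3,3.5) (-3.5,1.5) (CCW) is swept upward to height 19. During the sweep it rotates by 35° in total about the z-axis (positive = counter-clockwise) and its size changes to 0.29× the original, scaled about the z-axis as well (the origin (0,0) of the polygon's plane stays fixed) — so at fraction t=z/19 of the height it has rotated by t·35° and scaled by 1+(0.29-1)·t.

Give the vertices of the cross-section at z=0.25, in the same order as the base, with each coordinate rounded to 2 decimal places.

t = z/height = 0.25/19 = 0.0131579
s = 1 + (scale-1)·z/height = 1 + (0.29-1)·0.25/19 = 0.990658
θ = twist·z/height = 35°·0.25/19 = 0.4605° = 0.008038 rad
cos θ = 0.999968, sin θ = 0.008038 (intermediates below are computed at full precision and shown rounded to 5 d.p.)
v1: (-4.5,-5) → rotate → (-4.45967,-5.03601) → ×s → (-4.41800,-4.98896) → (-4.42,-4.99)
v2: (5,0.5) → rotate → (4.99582,0.54017) → ×s → (4.94915,0.53513) → (4.95,0.54)
v3: (4,2.5) → rotate → (3.97978,2.53207) → ×s → (3.94260,2.50841) → (3.94,2.51)
v4: (2,3) → rotate → (1.97582,3.01598) → ×s → (1.95736,2.98780) → (1.96,2.99)
v5: (-3,3.5) → rotate → (-3.02803,3.47577) → ×s → (-2.99975,3.44330) → (-3.00,3.44)
v6: (-3.5,1.5) → rotate → (-3.51194,1.47182) → ×s → (-3.47913,1.45807) → (-3.48,1.46)

Cross-section at z=0.25: (-4.42,-4.99) (4.95,0.54) (3.94,2.51) (1.96,2.99) (-3.00,3.44) (-3.48,1.46)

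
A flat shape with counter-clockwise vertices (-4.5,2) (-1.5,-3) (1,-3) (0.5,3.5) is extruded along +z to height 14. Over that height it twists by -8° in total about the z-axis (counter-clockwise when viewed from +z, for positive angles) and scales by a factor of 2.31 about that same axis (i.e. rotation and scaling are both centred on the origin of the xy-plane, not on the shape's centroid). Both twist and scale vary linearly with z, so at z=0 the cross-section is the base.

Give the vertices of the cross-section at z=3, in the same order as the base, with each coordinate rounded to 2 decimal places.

Cross-section at z=3: (-5.68,2.73) (-2.04,-3.78) (1.17,-3.88) (0.77,4.46)

t = z/height = 3/14 = 0.214286
s = 1 + (scale-1)·z/height = 1 + (2.31-1)·3/14 = 1.280714
θ = twist·z/height = -8°·3/14 = -1.7143° = -0.029920 rad
cos θ = 0.999552, sin θ = -0.029915 (intermediates below are computed at full precision and shown rounded to 5 d.p.)
v1: (-4.5,2) → rotate → (-4.43816,2.13372) → ×s → (-5.68401,2.73269) → (-5.68,2.73)
v2: (-1.5,-3) → rotate → (-1.58908,-2.95378) → ×s → (-2.03515,-3.78295) → (-2.04,-3.78)
v3: (1,-3) → rotate → (0.90981,-3.02857) → ×s → (1.16520,-3.87874) → (1.17,-3.88)
v4: (0.5,3.5) → rotate → (0.60448,3.48348) → ×s → (0.77417,4.46134) → (0.77,4.46)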